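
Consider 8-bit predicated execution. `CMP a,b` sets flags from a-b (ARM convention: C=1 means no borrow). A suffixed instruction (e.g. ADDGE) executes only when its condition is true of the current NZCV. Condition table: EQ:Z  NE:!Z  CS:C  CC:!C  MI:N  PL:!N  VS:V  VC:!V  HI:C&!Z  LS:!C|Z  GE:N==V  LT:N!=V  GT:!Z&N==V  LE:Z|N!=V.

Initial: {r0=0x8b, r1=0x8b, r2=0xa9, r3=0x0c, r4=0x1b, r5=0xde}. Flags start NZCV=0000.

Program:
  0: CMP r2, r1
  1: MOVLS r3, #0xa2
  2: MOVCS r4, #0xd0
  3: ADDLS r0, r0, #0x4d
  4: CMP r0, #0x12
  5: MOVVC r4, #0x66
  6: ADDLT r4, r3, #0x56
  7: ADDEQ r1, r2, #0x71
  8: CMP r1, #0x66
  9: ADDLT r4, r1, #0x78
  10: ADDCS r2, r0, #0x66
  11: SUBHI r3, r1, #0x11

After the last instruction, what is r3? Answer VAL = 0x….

VAL = 0x7a

0: ✓ CMP  NZCV=0010
1: · MOVLS
2: ✓ MOVCS  r4←0xd0
3: · ADDLS
4: ✓ CMP  NZCV=0011
5: · MOVVC
6: ✓ ADDLT  r4←0x62
7: · ADDEQ
8: ✓ CMP  NZCV=0011
9: ✓ ADDLT  r4←0x03
10: ✓ ADDCS  r2←0xf1
11: ✓ SUBHI  r3←0x7a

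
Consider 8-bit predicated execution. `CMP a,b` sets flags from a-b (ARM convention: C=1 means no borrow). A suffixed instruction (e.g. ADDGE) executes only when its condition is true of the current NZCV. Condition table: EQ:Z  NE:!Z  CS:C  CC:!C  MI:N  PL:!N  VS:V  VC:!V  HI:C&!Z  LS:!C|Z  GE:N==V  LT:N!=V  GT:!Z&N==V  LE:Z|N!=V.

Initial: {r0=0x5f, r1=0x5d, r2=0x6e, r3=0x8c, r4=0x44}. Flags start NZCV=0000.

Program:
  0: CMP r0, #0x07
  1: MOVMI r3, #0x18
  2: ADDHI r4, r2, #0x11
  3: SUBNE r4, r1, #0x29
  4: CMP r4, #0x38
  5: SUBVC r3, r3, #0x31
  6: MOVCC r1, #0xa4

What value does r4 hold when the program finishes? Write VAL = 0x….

VAL = 0x34

[0] flags=0010 → (cmp)
[1] flags=0010 MI?F → skip
[2] flags=0010 HI?T → r4=0x7f
[3] flags=0010 NE?T → r4=0x34
[4] flags=1000 → (cmp)
[5] flags=1000 VC?T → r3=0x5b
[6] flags=1000 CC?T → r1=0xa4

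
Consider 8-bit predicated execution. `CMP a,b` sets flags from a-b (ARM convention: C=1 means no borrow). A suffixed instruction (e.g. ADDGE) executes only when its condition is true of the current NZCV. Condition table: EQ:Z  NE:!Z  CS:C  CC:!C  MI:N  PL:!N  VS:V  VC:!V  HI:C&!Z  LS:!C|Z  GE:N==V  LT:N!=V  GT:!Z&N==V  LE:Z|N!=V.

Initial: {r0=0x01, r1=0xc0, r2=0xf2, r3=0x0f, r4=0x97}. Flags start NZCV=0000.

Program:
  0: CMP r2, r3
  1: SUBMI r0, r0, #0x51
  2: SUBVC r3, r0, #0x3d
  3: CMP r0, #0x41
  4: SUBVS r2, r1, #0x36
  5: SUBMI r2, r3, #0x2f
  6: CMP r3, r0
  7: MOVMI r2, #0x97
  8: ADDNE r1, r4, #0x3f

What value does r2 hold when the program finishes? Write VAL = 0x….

[0] flags=1010 → (cmp)
[1] flags=1010 MI?T → r0=0xb0
[2] flags=1010 VC?T → r3=0x73
[3] flags=0011 → (cmp)
[4] flags=0011 VS?T → r2=0x8a
[5] flags=0011 MI?F → skip
[6] flags=1001 → (cmp)
[7] flags=1001 MI?T → r2=0x97
[8] flags=1001 NE?T → r1=0xd6

VAL = 0x97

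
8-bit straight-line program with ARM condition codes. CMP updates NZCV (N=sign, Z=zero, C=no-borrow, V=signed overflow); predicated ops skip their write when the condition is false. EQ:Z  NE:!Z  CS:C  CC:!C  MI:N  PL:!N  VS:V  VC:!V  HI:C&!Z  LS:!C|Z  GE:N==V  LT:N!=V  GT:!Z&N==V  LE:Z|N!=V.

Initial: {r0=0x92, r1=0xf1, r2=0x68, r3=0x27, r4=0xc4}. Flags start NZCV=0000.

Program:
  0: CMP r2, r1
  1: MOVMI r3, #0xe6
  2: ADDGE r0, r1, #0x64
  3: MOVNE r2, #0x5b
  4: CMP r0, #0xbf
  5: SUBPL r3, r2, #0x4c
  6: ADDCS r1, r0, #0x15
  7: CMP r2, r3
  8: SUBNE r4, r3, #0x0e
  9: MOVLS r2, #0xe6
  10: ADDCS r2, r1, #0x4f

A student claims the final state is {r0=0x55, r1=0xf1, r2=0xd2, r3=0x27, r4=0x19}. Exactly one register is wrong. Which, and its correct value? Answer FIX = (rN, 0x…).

[0] flags=0000 → (cmp)
[1] flags=0000 MI?F → skip
[2] flags=0000 GE?T → r0=0x55
[3] flags=0000 NE?T → r2=0x5b
[4] flags=1001 → (cmp)
[5] flags=1001 PL?F → skip
[6] flags=1001 CS?F → skip
[7] flags=0010 → (cmp)
[8] flags=0010 NE?T → r4=0x19
[9] flags=0010 LS?F → skip
[10] flags=0010 CS?T → r2=0x40

FIX = (r2, 0x40)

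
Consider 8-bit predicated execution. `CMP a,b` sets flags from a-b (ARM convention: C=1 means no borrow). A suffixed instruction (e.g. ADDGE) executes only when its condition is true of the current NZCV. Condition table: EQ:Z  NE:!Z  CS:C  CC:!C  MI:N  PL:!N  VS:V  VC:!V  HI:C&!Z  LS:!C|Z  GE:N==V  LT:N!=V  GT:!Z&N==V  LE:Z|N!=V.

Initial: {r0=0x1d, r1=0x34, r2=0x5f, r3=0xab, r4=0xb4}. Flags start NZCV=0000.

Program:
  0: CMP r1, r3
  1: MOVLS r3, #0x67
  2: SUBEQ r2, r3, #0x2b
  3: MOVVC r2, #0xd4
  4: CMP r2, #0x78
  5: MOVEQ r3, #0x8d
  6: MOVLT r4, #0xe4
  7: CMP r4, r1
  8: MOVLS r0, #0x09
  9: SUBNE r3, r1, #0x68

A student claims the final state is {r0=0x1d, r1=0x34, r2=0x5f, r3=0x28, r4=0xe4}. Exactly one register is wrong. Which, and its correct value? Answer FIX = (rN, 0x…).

FIX = (r3, 0xcc)

0: ✓ CMP  NZCV=1001
1: ✓ MOVLS  r3←0x67
2: · SUBEQ
3: · MOVVC
4: ✓ CMP  NZCV=1000
5: · MOVEQ
6: ✓ MOVLT  r4←0xe4
7: ✓ CMP  NZCV=1010
8: · MOVLS
9: ✓ SUBNE  r3←0xcc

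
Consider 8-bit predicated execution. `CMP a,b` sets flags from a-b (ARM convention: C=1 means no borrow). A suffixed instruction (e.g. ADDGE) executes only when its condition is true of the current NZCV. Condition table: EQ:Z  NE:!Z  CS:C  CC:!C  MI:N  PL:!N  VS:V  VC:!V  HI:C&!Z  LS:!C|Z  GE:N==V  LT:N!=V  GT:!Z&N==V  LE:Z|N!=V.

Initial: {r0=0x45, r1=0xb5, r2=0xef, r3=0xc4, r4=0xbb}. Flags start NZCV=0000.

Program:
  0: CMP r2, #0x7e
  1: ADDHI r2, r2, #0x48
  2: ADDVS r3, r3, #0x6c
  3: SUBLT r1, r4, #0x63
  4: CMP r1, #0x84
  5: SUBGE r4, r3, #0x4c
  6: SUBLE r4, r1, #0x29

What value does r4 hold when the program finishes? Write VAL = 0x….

VAL = 0xe4

[0] flags=0011 → (cmp)
[1] flags=0011 HI?T → r2=0x37
[2] flags=0011 VS?T → r3=0x30
[3] flags=0011 LT?T → r1=0x58
[4] flags=1001 → (cmp)
[5] flags=1001 GE?T → r4=0xe4
[6] flags=1001 LE?F → skip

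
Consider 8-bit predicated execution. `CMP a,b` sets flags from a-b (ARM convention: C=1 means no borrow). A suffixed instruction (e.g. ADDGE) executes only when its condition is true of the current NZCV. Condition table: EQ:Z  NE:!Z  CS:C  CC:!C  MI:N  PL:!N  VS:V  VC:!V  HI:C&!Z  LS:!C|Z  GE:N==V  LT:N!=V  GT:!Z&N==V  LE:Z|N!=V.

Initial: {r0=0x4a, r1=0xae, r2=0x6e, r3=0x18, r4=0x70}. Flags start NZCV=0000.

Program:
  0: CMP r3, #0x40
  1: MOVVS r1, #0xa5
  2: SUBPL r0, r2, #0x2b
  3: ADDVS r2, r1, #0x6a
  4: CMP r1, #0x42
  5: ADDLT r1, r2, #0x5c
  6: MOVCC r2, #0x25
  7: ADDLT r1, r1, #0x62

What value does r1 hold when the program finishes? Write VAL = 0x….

0: ✓ CMP  NZCV=1000
1: · MOVVS
2: · SUBPL
3: · ADDVS
4: ✓ CMP  NZCV=0011
5: ✓ ADDLT  r1←0xca
6: · MOVCC
7: ✓ ADDLT  r1←0x2c

VAL = 0x2c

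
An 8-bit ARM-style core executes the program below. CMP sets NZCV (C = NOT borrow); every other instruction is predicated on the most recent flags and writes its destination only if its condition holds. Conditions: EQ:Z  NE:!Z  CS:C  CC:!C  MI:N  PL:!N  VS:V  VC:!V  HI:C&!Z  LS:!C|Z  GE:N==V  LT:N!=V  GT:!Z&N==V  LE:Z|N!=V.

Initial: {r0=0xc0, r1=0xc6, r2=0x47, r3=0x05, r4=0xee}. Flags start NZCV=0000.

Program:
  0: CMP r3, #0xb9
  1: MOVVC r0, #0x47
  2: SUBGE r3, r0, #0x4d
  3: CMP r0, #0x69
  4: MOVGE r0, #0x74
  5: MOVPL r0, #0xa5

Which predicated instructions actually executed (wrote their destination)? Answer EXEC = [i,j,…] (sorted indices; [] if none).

[0] flags=0000 → (cmp)
[1] flags=0000 VC?T → r0=0x47
[2] flags=0000 GE?T → r3=0xfa
[3] flags=1000 → (cmp)
[4] flags=1000 GE?F → skip
[5] flags=1000 PL?F → skip

EXEC = [1,2]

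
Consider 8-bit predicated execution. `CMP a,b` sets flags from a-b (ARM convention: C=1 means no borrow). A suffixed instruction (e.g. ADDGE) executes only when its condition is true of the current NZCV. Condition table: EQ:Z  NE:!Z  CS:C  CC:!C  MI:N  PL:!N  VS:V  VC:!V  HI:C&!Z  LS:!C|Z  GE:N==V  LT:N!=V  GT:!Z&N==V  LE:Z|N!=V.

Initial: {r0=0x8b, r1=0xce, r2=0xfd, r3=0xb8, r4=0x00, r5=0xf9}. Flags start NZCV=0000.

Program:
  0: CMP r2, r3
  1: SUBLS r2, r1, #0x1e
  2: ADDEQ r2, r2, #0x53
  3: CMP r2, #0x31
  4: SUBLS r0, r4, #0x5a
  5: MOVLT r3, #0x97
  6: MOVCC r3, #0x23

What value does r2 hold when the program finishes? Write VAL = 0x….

VAL = 0xfd

[0] flags=0010 → (cmp)
[1] flags=0010 LS?F → skip
[2] flags=0010 EQ?F → skip
[3] flags=1010 → (cmp)
[4] flags=1010 LS?F → skip
[5] flags=1010 LT?T → r3=0x97
[6] flags=1010 CC?F → skip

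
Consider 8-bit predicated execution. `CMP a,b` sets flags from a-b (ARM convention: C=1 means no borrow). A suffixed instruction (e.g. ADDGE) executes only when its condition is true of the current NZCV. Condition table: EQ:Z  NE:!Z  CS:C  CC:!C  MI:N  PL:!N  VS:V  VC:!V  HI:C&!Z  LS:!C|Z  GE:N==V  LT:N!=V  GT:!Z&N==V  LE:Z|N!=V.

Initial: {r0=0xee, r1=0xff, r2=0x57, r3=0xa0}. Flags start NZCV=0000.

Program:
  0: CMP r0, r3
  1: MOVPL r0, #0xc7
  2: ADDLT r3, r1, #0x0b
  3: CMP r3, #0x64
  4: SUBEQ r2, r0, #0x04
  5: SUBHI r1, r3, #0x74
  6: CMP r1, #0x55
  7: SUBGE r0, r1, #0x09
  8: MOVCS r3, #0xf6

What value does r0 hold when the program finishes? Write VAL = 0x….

VAL = 0xc7

[0] flags=0010 → (cmp)
[1] flags=0010 PL?T → r0=0xc7
[2] flags=0010 LT?F → skip
[3] flags=0011 → (cmp)
[4] flags=0011 EQ?F → skip
[5] flags=0011 HI?T → r1=0x2c
[6] flags=1000 → (cmp)
[7] flags=1000 GE?F → skip
[8] flags=1000 CS?F → skip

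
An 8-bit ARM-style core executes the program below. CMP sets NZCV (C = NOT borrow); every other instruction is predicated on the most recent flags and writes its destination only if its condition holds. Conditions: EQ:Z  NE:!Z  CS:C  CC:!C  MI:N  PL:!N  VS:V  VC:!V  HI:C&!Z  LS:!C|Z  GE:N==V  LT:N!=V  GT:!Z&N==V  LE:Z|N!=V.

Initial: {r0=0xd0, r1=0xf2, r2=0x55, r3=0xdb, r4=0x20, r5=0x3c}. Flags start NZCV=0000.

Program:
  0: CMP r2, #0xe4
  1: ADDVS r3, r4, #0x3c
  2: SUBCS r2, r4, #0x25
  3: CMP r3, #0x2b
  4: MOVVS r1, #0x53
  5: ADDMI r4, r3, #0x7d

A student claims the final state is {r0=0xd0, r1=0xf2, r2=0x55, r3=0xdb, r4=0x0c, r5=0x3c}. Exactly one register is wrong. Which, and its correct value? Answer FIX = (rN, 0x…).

0: ✓ CMP  NZCV=0000
1: · ADDVS
2: · SUBCS
3: ✓ CMP  NZCV=1010
4: · MOVVS
5: ✓ ADDMI  r4←0x58

FIX = (r4, 0x58)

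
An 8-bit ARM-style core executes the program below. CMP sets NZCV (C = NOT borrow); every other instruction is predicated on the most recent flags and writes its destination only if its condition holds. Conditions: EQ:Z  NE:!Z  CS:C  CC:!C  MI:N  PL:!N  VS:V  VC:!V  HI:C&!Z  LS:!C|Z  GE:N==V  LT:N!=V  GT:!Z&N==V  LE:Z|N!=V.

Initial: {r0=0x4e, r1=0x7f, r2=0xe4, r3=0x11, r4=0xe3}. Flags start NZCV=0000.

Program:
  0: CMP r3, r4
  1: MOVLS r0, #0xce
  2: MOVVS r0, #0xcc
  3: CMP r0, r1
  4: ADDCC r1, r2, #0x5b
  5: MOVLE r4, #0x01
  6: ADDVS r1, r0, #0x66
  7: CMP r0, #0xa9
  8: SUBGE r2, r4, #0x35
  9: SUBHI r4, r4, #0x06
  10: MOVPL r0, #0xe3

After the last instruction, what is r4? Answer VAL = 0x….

VAL = 0xfb

0: ✓ CMP  NZCV=0000
1: ✓ MOVLS  r0←0xce
2: · MOVVS
3: ✓ CMP  NZCV=0011
4: · ADDCC
5: ✓ MOVLE  r4←0x01
6: ✓ ADDVS  r1←0x34
7: ✓ CMP  NZCV=0010
8: ✓ SUBGE  r2←0xcc
9: ✓ SUBHI  r4←0xfb
10: ✓ MOVPL  r0←0xe3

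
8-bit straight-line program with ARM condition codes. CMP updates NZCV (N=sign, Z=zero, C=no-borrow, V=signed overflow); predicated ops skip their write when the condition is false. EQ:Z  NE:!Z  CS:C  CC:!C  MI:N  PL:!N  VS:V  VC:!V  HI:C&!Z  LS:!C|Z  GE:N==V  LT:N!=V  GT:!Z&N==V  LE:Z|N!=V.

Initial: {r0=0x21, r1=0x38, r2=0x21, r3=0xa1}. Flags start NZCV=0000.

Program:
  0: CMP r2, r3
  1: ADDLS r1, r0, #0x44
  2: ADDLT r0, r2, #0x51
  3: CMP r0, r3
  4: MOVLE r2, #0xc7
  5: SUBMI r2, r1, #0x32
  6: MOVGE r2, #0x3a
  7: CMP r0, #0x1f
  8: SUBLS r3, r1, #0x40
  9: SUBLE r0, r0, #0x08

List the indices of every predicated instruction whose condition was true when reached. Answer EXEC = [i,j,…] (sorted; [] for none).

EXEC = [1,5,6]

[0] flags=1001 → (cmp)
[1] flags=1001 LS?T → r1=0x65
[2] flags=1001 LT?F → skip
[3] flags=1001 → (cmp)
[4] flags=1001 LE?F → skip
[5] flags=1001 MI?T → r2=0x33
[6] flags=1001 GE?T → r2=0x3a
[7] flags=0010 → (cmp)
[8] flags=0010 LS?F → skip
[9] flags=0010 LE?F → skip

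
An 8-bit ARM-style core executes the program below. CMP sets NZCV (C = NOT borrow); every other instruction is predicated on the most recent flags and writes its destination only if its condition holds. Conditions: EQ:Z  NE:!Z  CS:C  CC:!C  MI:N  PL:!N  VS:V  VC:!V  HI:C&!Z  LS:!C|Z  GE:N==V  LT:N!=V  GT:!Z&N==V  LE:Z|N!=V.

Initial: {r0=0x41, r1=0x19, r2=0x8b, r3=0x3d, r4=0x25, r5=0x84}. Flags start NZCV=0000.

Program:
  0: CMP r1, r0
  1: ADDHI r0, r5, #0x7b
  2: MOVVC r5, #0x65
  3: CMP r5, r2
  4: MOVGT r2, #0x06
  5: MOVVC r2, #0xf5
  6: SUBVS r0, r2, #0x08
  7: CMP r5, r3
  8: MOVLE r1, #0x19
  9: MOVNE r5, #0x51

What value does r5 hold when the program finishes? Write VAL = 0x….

VAL = 0x51

[0] flags=1000 → (cmp)
[1] flags=1000 HI?F → skip
[2] flags=1000 VC?T → r5=0x65
[3] flags=1001 → (cmp)
[4] flags=1001 GT?T → r2=0x06
[5] flags=1001 VC?F → skip
[6] flags=1001 VS?T → r0=0xfe
[7] flags=0010 → (cmp)
[8] flags=0010 LE?F → skip
[9] flags=0010 NE?T → r5=0x51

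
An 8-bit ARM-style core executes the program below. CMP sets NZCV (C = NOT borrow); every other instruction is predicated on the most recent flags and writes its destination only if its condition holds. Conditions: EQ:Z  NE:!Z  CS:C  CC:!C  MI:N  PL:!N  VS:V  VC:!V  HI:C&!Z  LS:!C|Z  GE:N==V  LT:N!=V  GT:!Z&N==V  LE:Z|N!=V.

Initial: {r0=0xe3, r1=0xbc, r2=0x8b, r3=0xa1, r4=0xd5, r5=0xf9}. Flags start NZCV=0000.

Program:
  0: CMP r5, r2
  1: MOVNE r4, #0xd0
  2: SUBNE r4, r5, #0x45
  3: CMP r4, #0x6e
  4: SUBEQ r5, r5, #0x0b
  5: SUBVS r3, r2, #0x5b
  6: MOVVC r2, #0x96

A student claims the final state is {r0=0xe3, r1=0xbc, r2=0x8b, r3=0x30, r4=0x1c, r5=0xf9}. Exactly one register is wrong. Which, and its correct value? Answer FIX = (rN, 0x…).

0: ✓ CMP  NZCV=0010
1: ✓ MOVNE  r4←0xd0
2: ✓ SUBNE  r4←0xb4
3: ✓ CMP  NZCV=0011
4: · SUBEQ
5: ✓ SUBVS  r3←0x30
6: · MOVVC

FIX = (r4, 0xb4)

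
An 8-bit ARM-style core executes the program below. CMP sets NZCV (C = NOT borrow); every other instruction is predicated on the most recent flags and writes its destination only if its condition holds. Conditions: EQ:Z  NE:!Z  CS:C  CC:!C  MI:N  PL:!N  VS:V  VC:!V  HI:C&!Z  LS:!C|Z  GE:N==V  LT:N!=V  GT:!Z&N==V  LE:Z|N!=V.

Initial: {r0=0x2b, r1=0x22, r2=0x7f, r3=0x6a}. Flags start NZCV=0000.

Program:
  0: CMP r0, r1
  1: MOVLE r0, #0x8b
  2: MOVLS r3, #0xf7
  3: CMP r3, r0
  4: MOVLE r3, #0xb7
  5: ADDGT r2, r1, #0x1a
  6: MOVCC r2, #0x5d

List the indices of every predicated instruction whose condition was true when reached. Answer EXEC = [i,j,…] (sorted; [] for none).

[0] flags=0010 → (cmp)
[1] flags=0010 LE?F → skip
[2] flags=0010 LS?F → skip
[3] flags=0010 → (cmp)
[4] flags=0010 LE?F → skip
[5] flags=0010 GT?T → r2=0x3c
[6] flags=0010 CC?F → skip

EXEC = [5]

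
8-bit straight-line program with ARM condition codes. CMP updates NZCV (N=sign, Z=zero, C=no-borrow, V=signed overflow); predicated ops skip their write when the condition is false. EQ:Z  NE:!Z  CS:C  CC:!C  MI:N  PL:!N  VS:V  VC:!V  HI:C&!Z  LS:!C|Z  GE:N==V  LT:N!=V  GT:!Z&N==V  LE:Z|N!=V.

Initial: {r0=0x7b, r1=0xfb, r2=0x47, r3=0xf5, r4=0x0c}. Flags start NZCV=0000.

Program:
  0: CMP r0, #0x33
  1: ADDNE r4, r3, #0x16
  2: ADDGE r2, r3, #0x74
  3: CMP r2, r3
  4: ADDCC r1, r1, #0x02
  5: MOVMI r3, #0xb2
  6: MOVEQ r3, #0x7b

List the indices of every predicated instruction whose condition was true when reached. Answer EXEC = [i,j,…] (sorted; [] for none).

0: ✓ CMP  NZCV=0010
1: ✓ ADDNE  r4←0x0b
2: ✓ ADDGE  r2←0x69
3: ✓ CMP  NZCV=0000
4: ✓ ADDCC  r1←0xfd
5: · MOVMI
6: · MOVEQ

EXEC = [1,2,4]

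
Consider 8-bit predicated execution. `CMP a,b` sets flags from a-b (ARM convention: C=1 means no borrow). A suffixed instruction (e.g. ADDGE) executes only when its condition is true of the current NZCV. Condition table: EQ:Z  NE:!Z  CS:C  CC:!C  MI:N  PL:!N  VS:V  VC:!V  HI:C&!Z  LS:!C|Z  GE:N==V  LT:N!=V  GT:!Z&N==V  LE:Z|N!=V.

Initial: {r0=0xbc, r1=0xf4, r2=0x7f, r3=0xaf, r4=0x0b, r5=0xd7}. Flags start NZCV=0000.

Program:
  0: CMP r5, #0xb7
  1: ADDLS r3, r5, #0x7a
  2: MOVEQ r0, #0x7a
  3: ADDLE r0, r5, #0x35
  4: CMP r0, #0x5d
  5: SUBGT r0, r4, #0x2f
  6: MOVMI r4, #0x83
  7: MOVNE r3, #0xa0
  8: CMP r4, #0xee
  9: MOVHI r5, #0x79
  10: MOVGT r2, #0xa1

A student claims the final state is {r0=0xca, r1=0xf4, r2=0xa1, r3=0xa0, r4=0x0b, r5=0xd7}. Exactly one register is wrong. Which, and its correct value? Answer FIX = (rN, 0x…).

0: ✓ CMP  NZCV=0010
1: · ADDLS
2: · MOVEQ
3: · ADDLE
4: ✓ CMP  NZCV=0011
5: · SUBGT
6: · MOVMI
7: ✓ MOVNE  r3←0xa0
8: ✓ CMP  NZCV=0000
9: · MOVHI
10: ✓ MOVGT  r2←0xa1

FIX = (r0, 0xbc)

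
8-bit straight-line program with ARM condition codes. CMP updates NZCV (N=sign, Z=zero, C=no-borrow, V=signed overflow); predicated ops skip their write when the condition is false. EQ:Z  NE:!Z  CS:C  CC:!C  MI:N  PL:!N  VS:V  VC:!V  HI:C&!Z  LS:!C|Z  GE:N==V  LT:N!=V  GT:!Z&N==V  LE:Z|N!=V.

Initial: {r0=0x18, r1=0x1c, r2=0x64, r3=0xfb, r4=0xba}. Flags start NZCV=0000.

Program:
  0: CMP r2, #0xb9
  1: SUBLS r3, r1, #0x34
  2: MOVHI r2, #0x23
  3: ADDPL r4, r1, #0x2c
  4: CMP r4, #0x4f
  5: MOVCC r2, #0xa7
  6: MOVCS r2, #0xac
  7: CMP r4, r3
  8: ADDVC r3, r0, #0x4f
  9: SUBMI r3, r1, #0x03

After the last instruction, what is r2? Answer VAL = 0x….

0: ✓ CMP  NZCV=1001
1: ✓ SUBLS  r3←0xe8
2: · MOVHI
3: · ADDPL
4: ✓ CMP  NZCV=0011
5: · MOVCC
6: ✓ MOVCS  r2←0xac
7: ✓ CMP  NZCV=1000
8: ✓ ADDVC  r3←0x67
9: ✓ SUBMI  r3←0x19

VAL = 0xac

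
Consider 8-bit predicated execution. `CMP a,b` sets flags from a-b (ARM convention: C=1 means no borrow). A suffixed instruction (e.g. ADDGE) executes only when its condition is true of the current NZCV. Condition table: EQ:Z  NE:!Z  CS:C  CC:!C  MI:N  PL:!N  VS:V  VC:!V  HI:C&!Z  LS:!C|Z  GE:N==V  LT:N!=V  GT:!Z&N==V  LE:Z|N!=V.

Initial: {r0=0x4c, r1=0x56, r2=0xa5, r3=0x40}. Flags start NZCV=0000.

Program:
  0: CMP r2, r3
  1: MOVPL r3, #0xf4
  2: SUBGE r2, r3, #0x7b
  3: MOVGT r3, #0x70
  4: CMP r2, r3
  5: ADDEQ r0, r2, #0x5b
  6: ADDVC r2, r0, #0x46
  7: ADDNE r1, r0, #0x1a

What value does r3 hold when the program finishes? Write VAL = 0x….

0: ✓ CMP  NZCV=0011
1: ✓ MOVPL  r3←0xf4
2: · SUBGE
3: · MOVGT
4: ✓ CMP  NZCV=1000
5: · ADDEQ
6: ✓ ADDVC  r2←0x92
7: ✓ ADDNE  r1←0x66

VAL = 0xf4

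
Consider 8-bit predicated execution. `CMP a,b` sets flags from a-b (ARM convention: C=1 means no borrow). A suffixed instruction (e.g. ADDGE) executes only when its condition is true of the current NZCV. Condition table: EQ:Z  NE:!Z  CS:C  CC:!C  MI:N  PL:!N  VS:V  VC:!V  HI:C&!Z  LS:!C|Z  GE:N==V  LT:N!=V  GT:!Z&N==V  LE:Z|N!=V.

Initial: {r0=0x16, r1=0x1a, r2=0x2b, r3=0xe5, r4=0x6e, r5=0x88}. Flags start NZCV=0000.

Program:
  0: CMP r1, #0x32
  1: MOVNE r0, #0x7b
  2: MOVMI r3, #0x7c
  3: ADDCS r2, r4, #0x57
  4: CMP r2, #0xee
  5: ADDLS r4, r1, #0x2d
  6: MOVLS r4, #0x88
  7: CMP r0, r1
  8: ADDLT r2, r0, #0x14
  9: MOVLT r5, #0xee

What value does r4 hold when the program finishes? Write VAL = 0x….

0: ✓ CMP  NZCV=1000
1: ✓ MOVNE  r0←0x7b
2: ✓ MOVMI  r3←0x7c
3: · ADDCS
4: ✓ CMP  NZCV=0000
5: ✓ ADDLS  r4←0x47
6: ✓ MOVLS  r4←0x88
7: ✓ CMP  NZCV=0010
8: · ADDLT
9: · MOVLT

VAL = 0x88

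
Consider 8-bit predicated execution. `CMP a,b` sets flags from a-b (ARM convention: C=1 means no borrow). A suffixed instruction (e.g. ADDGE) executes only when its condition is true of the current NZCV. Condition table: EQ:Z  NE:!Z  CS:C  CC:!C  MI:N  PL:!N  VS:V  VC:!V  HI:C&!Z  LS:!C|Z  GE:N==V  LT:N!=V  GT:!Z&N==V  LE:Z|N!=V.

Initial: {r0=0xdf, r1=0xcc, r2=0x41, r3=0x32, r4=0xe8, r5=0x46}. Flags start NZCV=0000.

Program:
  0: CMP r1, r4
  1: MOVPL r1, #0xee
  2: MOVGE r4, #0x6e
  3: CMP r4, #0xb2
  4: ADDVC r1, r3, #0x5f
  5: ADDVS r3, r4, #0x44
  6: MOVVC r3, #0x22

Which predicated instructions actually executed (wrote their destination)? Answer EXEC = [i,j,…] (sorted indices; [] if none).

[0] flags=1000 → (cmp)
[1] flags=1000 PL?F → skip
[2] flags=1000 GE?F → skip
[3] flags=0010 → (cmp)
[4] flags=0010 VC?T → r1=0x91
[5] flags=0010 VS?F → skip
[6] flags=0010 VC?T → r3=0x22

EXEC = [4,6]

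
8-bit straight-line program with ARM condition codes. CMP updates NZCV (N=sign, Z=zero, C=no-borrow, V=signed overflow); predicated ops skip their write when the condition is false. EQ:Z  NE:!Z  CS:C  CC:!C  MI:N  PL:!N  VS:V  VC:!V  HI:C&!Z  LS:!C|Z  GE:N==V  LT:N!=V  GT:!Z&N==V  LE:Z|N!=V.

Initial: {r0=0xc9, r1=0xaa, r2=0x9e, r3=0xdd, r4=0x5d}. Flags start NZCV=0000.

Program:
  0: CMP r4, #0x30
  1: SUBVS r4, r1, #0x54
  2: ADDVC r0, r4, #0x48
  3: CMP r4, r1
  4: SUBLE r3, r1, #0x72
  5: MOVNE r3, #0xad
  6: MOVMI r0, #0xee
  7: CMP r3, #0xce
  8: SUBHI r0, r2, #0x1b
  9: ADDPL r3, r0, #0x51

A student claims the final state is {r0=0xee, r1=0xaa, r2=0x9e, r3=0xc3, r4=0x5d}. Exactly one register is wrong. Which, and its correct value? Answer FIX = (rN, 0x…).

0: ✓ CMP  NZCV=0010
1: · SUBVS
2: ✓ ADDVC  r0←0xa5
3: ✓ CMP  NZCV=1001
4: · SUBLE
5: ✓ MOVNE  r3←0xad
6: ✓ MOVMI  r0←0xee
7: ✓ CMP  NZCV=1000
8: · SUBHI
9: · ADDPL

FIX = (r3, 0xad)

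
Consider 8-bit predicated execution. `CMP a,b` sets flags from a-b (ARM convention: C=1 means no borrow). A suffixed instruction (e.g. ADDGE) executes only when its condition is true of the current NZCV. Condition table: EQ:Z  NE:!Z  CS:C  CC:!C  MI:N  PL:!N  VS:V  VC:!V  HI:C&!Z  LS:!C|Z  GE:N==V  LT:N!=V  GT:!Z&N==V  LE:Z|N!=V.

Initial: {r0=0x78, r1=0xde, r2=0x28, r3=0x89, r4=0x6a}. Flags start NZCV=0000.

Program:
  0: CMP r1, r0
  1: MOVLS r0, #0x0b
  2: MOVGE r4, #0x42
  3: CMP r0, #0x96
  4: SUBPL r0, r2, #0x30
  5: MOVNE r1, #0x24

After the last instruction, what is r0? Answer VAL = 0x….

[0] flags=0011 → (cmp)
[1] flags=0011 LS?F → skip
[2] flags=0011 GE?F → skip
[3] flags=1001 → (cmp)
[4] flags=1001 PL?F → skip
[5] flags=1001 NE?T → r1=0x24

VAL = 0x78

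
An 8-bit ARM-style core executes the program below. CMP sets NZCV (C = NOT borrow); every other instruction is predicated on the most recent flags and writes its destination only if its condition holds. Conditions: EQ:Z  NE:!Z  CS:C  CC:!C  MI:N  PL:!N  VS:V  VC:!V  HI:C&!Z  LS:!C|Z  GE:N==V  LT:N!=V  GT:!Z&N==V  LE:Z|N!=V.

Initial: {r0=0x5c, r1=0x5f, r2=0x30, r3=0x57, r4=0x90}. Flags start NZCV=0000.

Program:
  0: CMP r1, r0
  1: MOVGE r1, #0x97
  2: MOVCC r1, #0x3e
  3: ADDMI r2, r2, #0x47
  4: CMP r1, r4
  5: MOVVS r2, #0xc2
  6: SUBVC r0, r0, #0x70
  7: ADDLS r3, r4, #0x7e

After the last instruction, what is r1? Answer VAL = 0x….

VAL = 0x97

0: ✓ CMP  NZCV=0010
1: ✓ MOVGE  r1←0x97
2: · MOVCC
3: · ADDMI
4: ✓ CMP  NZCV=0010
5: · MOVVS
6: ✓ SUBVC  r0←0xec
7: · ADDLS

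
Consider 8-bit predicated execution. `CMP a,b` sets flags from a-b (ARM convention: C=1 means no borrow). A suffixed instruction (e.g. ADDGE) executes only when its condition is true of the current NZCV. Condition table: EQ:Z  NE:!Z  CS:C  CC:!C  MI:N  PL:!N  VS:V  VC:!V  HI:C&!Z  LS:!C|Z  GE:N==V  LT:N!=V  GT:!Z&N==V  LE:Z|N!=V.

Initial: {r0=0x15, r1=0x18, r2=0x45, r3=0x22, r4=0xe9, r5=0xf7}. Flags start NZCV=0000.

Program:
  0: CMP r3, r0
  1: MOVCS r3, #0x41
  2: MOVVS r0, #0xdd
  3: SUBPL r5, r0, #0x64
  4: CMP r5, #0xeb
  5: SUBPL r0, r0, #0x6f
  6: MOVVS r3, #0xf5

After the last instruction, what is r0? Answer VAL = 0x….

VAL = 0x15

[0] flags=0010 → (cmp)
[1] flags=0010 CS?T → r3=0x41
[2] flags=0010 VS?F → skip
[3] flags=0010 PL?T → r5=0xb1
[4] flags=1000 → (cmp)
[5] flags=1000 PL?F → skip
[6] flags=1000 VS?F → skip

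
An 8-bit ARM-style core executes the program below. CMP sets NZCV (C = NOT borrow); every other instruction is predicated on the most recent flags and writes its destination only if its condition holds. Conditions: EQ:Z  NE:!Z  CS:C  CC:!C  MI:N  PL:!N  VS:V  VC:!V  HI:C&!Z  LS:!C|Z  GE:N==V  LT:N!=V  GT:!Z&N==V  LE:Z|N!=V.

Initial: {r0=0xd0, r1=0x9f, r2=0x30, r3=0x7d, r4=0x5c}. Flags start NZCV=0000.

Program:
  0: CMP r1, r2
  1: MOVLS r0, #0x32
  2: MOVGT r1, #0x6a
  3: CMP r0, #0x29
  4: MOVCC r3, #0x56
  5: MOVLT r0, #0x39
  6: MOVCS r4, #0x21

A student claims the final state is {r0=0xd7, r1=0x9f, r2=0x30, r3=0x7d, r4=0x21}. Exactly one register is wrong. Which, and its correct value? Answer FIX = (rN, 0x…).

FIX = (r0, 0x39)

[0] flags=0011 → (cmp)
[1] flags=0011 LS?F → skip
[2] flags=0011 GT?F → skip
[3] flags=1010 → (cmp)
[4] flags=1010 CC?F → skip
[5] flags=1010 LT?T → r0=0x39
[6] flags=1010 CS?T → r4=0x21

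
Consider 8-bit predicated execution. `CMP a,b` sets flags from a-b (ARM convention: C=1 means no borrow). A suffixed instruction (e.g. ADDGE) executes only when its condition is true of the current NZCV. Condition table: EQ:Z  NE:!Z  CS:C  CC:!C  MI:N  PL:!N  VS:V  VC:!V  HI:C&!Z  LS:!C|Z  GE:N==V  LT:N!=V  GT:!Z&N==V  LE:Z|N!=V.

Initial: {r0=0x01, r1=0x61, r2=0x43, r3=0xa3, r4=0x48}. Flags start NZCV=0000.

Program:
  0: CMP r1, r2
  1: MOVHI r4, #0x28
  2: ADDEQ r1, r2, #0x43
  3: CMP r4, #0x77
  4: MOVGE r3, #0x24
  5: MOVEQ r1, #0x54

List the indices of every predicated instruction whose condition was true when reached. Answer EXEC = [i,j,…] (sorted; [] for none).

EXEC = [1]

0: ✓ CMP  NZCV=0010
1: ✓ MOVHI  r4←0x28
2: · ADDEQ
3: ✓ CMP  NZCV=1000
4: · MOVGE
5: · MOVEQ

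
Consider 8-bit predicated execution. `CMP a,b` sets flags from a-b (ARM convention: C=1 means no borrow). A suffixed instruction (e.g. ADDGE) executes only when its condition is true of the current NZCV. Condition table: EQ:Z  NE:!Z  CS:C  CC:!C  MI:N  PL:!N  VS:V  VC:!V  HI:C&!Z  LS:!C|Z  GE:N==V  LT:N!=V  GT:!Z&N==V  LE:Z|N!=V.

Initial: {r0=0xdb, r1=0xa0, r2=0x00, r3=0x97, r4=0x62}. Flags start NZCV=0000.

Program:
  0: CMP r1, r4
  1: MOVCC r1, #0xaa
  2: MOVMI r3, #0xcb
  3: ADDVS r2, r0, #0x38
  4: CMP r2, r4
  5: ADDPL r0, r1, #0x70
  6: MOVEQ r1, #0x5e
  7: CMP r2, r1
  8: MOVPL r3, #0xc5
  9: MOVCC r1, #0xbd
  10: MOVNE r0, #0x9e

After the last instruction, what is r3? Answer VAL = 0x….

VAL = 0xc5

[0] flags=0011 → (cmp)
[1] flags=0011 CC?F → skip
[2] flags=0011 MI?F → skip
[3] flags=0011 VS?T → r2=0x13
[4] flags=1000 → (cmp)
[5] flags=1000 PL?F → skip
[6] flags=1000 EQ?F → skip
[7] flags=0000 → (cmp)
[8] flags=0000 PL?T → r3=0xc5
[9] flags=0000 CC?T → r1=0xbd
[10] flags=0000 NE?T → r0=0x9e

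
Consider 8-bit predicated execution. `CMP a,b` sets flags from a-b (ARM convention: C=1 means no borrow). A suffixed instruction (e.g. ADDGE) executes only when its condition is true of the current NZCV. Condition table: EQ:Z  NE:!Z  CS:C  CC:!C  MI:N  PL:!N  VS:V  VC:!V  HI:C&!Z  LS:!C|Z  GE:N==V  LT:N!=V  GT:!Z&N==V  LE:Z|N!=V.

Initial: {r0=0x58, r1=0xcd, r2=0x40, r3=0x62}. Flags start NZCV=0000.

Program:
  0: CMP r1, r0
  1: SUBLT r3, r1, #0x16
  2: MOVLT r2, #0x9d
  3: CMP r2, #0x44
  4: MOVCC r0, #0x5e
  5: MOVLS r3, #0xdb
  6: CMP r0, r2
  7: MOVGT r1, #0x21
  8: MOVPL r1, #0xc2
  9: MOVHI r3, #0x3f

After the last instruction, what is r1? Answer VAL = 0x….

0: ✓ CMP  NZCV=0011
1: ✓ SUBLT  r3←0xb7
2: ✓ MOVLT  r2←0x9d
3: ✓ CMP  NZCV=0011
4: · MOVCC
5: · MOVLS
6: ✓ CMP  NZCV=1001
7: ✓ MOVGT  r1←0x21
8: · MOVPL
9: · MOVHI

VAL = 0x21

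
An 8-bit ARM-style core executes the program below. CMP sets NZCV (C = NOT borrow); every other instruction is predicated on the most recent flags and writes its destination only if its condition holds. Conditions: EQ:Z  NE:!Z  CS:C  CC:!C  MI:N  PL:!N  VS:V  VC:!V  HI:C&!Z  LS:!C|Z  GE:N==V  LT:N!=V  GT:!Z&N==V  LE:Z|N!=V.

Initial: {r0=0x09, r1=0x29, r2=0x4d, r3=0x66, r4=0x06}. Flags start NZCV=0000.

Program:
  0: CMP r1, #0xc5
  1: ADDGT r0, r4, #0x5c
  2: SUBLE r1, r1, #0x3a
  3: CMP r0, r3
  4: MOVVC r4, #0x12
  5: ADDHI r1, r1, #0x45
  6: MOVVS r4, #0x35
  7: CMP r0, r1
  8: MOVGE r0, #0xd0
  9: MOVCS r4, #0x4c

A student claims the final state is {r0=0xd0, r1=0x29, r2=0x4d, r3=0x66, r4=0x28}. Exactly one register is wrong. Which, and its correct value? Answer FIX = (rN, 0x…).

0: ✓ CMP  NZCV=0000
1: ✓ ADDGT  r0←0x62
2: · SUBLE
3: ✓ CMP  NZCV=1000
4: ✓ MOVVC  r4←0x12
5: · ADDHI
6: · MOVVS
7: ✓ CMP  NZCV=0010
8: ✓ MOVGE  r0←0xd0
9: ✓ MOVCS  r4←0x4c

FIX = (r4, 0x4c)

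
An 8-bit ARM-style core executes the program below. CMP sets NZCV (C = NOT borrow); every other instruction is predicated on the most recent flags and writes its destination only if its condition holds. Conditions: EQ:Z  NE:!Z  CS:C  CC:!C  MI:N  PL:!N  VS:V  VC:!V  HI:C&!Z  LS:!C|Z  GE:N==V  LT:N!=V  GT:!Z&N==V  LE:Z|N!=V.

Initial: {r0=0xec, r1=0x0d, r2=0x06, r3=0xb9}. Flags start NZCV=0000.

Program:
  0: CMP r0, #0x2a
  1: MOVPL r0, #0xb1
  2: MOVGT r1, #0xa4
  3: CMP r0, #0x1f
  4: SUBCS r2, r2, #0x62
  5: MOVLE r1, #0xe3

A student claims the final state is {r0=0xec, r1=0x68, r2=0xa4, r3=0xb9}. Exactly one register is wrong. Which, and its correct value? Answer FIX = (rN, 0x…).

FIX = (r1, 0xe3)

0: ✓ CMP  NZCV=1010
1: · MOVPL
2: · MOVGT
3: ✓ CMP  NZCV=1010
4: ✓ SUBCS  r2←0xa4
5: ✓ MOVLE  r1←0xe3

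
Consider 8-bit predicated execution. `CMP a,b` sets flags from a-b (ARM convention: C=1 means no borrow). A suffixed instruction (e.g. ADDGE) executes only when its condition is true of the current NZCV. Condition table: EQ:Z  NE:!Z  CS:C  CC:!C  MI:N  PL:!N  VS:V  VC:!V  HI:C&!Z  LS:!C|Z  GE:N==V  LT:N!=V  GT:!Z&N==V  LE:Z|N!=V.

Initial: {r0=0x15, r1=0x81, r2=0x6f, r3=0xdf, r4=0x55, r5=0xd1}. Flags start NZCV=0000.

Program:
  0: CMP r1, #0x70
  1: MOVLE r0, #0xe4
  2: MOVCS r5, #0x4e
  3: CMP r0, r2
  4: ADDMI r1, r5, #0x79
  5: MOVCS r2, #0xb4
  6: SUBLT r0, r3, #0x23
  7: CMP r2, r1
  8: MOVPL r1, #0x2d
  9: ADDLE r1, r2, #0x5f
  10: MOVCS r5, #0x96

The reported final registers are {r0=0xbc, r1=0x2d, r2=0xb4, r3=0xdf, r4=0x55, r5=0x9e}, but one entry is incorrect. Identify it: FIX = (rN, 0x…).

FIX = (r5, 0x96)

[0] flags=0011 → (cmp)
[1] flags=0011 LE?T → r0=0xe4
[2] flags=0011 CS?T → r5=0x4e
[3] flags=0011 → (cmp)
[4] flags=0011 MI?F → skip
[5] flags=0011 CS?T → r2=0xb4
[6] flags=0011 LT?T → r0=0xbc
[7] flags=0010 → (cmp)
[8] flags=0010 PL?T → r1=0x2d
[9] flags=0010 LE?F → skip
[10] flags=0010 CS?T → r5=0x96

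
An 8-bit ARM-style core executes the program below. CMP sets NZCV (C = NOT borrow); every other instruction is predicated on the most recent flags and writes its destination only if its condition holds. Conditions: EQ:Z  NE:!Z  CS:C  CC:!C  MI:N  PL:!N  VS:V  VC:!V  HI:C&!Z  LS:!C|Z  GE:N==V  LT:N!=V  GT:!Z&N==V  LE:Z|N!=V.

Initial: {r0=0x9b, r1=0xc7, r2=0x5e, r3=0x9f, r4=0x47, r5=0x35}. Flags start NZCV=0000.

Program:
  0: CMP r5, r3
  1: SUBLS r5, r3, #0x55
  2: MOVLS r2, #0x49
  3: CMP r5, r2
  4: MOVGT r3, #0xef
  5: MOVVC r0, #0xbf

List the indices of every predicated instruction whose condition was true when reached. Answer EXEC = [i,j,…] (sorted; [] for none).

[0] flags=1001 → (cmp)
[1] flags=1001 LS?T → r5=0x4a
[2] flags=1001 LS?T → r2=0x49
[3] flags=0010 → (cmp)
[4] flags=0010 GT?T → r3=0xef
[5] flags=0010 VC?T → r0=0xbf

EXEC = [1,2,4,5]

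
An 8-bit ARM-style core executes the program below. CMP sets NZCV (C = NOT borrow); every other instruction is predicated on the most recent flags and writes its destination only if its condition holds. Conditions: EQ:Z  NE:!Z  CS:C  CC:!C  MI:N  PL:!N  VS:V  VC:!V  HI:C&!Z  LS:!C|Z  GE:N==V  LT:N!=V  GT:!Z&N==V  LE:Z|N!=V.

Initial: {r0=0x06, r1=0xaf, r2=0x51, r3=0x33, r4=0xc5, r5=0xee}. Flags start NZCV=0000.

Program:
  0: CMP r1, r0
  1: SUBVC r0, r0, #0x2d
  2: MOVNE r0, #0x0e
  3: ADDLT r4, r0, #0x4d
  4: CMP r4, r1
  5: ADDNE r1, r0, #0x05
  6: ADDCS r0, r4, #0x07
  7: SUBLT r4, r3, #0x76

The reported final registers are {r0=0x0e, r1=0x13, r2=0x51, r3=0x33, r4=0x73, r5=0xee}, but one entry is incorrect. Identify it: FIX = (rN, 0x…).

[0] flags=1010 → (cmp)
[1] flags=1010 VC?T → r0=0xd9
[2] flags=1010 NE?T → r0=0x0e
[3] flags=1010 LT?T → r4=0x5b
[4] flags=1001 → (cmp)
[5] flags=1001 NE?T → r1=0x13
[6] flags=1001 CS?F → skip
[7] flags=1001 LT?F → skip

FIX = (r4, 0x5b)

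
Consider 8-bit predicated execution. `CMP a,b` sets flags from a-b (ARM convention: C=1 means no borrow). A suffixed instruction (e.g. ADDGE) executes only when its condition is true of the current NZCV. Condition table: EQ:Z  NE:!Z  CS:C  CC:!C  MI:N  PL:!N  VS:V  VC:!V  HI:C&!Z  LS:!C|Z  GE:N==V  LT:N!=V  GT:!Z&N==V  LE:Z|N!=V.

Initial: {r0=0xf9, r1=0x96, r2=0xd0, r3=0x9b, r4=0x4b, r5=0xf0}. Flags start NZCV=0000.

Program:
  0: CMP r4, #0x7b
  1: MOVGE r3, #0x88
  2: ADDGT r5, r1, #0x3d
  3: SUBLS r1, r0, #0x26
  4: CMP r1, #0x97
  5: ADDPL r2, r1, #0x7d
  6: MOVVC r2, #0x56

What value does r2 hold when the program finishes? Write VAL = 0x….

[0] flags=1000 → (cmp)
[1] flags=1000 GE?F → skip
[2] flags=1000 GT?F → skip
[3] flags=1000 LS?T → r1=0xd3
[4] flags=0010 → (cmp)
[5] flags=0010 PL?T → r2=0x50
[6] flags=0010 VC?T → r2=0x56

VAL = 0x56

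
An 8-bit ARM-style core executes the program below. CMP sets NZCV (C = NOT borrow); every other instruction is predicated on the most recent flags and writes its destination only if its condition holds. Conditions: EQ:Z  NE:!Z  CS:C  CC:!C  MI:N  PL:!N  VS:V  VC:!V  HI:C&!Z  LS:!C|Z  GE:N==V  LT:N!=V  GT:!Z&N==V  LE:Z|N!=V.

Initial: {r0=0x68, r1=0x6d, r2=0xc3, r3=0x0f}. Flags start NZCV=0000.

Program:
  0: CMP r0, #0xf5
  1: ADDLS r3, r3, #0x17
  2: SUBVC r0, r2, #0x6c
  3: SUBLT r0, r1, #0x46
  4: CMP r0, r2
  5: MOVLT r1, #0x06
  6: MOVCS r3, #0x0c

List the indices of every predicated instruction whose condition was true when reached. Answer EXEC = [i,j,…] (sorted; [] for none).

EXEC = [1,2]

[0] flags=0000 → (cmp)
[1] flags=0000 LS?T → r3=0x26
[2] flags=0000 VC?T → r0=0x57
[3] flags=0000 LT?F → skip
[4] flags=1001 → (cmp)
[5] flags=1001 LT?F → skip
[6] flags=1001 CS?F → skip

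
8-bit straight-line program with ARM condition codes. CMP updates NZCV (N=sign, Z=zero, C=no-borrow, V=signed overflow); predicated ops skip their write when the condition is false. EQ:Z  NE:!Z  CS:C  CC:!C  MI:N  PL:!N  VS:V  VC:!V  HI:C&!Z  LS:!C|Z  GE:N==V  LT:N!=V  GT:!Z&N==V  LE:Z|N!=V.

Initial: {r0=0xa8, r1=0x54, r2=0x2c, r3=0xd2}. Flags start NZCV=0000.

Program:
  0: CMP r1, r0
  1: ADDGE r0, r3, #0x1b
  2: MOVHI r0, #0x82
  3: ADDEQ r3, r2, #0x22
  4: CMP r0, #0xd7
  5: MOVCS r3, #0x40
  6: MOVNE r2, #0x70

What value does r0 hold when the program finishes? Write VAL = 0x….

0: ✓ CMP  NZCV=1001
1: ✓ ADDGE  r0←0xed
2: · MOVHI
3: · ADDEQ
4: ✓ CMP  NZCV=0010
5: ✓ MOVCS  r3←0x40
6: ✓ MOVNE  r2←0x70

VAL = 0xed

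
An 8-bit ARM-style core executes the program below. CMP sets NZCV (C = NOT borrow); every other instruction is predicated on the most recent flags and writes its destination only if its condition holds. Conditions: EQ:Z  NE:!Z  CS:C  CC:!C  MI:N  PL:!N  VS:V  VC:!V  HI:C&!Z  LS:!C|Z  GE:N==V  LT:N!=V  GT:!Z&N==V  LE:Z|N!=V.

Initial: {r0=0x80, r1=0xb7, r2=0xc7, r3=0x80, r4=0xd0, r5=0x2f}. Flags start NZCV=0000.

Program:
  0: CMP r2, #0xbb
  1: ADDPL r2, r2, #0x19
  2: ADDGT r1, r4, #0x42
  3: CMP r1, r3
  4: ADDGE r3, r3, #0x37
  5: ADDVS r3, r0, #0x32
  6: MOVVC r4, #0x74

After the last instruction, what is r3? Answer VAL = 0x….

VAL = 0xb2

0: ✓ CMP  NZCV=0010
1: ✓ ADDPL  r2←0xe0
2: ✓ ADDGT  r1←0x12
3: ✓ CMP  NZCV=1001
4: ✓ ADDGE  r3←0xb7
5: ✓ ADDVS  r3←0xb2
6: · MOVVC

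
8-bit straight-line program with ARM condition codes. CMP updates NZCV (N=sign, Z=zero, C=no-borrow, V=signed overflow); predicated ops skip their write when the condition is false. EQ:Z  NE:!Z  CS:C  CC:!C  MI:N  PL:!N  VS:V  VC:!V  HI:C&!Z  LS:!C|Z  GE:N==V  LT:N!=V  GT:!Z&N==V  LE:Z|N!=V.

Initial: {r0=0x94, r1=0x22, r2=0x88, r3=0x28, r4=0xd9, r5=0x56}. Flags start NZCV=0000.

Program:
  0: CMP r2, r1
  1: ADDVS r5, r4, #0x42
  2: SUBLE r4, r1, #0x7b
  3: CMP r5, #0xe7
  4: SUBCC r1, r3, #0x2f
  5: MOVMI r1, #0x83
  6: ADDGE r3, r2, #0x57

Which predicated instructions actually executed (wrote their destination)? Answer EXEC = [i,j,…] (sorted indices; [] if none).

[0] flags=0011 → (cmp)
[1] flags=0011 VS?T → r5=0x1b
[2] flags=0011 LE?T → r4=0xa7
[3] flags=0000 → (cmp)
[4] flags=0000 CC?T → r1=0xf9
[5] flags=0000 MI?F → skip
[6] flags=0000 GE?T → r3=0xdf

EXEC = [1,2,4,6]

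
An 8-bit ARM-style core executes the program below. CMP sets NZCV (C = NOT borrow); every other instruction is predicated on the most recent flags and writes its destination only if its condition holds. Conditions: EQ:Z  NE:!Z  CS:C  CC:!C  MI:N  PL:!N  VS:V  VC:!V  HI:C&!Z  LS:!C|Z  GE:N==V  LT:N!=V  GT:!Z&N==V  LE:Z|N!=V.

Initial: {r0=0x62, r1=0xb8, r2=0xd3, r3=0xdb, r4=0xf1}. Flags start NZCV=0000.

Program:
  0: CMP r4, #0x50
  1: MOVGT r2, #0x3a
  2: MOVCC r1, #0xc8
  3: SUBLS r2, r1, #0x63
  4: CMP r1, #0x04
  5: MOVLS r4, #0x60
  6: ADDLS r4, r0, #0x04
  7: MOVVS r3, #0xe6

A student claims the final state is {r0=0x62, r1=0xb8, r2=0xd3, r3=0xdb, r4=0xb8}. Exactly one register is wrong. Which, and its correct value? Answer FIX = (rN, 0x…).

[0] flags=1010 → (cmp)
[1] flags=1010 GT?F → skip
[2] flags=1010 CC?F → skip
[3] flags=1010 LS?F → skip
[4] flags=1010 → (cmp)
[5] flags=1010 LS?F → skip
[6] flags=1010 LS?F → skip
[7] flags=1010 VS?F → skip

FIX = (r4, 0xf1)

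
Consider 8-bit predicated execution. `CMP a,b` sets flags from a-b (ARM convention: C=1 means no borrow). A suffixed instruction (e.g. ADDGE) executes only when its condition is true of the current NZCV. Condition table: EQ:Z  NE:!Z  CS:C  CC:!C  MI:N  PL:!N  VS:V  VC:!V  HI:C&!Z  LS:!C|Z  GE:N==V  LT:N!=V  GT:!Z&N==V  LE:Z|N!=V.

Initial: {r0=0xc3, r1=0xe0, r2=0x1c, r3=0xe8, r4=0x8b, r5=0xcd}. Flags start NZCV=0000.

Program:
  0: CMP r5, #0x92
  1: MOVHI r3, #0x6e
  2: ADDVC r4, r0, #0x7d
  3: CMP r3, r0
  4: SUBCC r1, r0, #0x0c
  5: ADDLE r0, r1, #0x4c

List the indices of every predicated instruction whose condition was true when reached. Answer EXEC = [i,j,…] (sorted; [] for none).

EXEC = [1,2,4]

[0] flags=0010 → (cmp)
[1] flags=0010 HI?T → r3=0x6e
[2] flags=0010 VC?T → r4=0x40
[3] flags=1001 → (cmp)
[4] flags=1001 CC?T → r1=0xb7
[5] flags=1001 LE?F → skip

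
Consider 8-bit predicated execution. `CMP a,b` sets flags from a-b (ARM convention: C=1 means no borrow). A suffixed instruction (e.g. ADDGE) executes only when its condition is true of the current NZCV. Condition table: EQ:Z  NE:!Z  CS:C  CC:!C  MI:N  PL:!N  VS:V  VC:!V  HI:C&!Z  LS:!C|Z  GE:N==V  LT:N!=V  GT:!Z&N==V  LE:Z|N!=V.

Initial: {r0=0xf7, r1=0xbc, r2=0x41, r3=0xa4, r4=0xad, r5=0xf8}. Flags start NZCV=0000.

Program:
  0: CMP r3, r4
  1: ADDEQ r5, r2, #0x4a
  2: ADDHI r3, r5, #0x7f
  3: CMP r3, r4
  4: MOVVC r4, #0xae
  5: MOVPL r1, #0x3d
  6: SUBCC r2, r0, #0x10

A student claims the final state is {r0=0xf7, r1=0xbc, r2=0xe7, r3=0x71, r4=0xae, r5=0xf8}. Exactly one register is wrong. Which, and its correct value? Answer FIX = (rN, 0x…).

0: ✓ CMP  NZCV=1000
1: · ADDEQ
2: · ADDHI
3: ✓ CMP  NZCV=1000
4: ✓ MOVVC  r4←0xae
5: · MOVPL
6: ✓ SUBCC  r2←0xe7

FIX = (r3, 0xa4)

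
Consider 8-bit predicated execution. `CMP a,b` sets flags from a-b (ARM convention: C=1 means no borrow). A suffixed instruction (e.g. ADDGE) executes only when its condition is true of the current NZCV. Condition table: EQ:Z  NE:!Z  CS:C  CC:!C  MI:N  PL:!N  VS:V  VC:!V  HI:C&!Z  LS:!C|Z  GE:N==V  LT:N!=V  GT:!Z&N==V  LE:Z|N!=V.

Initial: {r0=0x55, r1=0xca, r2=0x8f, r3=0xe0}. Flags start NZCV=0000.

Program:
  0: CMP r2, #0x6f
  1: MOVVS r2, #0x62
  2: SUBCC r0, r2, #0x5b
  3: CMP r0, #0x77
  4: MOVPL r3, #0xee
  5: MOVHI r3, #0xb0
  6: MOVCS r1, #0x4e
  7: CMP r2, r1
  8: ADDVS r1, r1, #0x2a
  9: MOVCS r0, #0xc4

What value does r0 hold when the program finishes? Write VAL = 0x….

0: ✓ CMP  NZCV=0011
1: ✓ MOVVS  r2←0x62
2: · SUBCC
3: ✓ CMP  NZCV=1000
4: · MOVPL
5: · MOVHI
6: · MOVCS
7: ✓ CMP  NZCV=1001
8: ✓ ADDVS  r1←0xf4
9: · MOVCS

VAL = 0x55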